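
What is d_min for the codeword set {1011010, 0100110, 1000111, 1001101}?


Comparing all pairs, minimum distance: 2
Can detect 1 errors, correct 0 errors

2


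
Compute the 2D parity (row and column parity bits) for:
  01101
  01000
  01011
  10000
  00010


Row parities: 11111
Column parities: 11100

Row P: 11111, Col P: 11100, Corner: 1


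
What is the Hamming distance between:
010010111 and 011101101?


XOR: 001111010
Count of 1s: 5

5


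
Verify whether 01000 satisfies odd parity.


Number of 1s: 1

Yes, parity is correct (1 ones)


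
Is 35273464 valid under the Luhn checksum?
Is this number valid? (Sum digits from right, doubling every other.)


Luhn sum = 39
39 mod 10 = 9

Invalid (Luhn sum mod 10 = 9)


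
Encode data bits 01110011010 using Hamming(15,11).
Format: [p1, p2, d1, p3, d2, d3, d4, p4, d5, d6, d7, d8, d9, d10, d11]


Parity bits: p1=1, p2=0, p3=1, p4=1

100111110011010


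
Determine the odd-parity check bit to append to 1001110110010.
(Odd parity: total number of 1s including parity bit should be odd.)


Number of 1s in data: 7
Parity bit: 0

0


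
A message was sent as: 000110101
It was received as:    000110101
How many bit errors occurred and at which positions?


XOR: 000000000

0 errors (received matches sent)


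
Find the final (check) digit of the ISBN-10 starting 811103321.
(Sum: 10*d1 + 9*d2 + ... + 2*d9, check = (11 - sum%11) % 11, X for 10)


Weighted sum: 139
139 mod 11 = 7

Check digit: 4


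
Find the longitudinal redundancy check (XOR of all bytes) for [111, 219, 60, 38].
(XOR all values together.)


XOR chain: 111 ^ 219 ^ 60 ^ 38 = 174

174


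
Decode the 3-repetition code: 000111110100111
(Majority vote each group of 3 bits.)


Groups: 000, 111, 110, 100, 111
Majority votes: 01101

01101


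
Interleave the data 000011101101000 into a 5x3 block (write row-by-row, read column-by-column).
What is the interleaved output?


Matrix:
  000
  011
  101
  101
  000
Read columns: 001100100001110

001100100001110


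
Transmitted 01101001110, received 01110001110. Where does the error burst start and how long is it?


XOR: 00011000000

Burst at position 3, length 2


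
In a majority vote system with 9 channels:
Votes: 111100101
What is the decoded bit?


Ones: 6 out of 9
Threshold: 5

1 (6/9 voted 1)


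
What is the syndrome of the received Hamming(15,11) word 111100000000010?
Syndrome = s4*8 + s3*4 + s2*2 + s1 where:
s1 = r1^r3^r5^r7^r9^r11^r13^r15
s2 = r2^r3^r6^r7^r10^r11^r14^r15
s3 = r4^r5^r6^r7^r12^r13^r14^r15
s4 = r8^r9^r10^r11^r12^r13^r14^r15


s1=0, s2=1, s3=0, s4=1

Syndrome = 10 (error at position 10)


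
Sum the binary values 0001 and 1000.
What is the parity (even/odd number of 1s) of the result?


0001 = 1
1000 = 8
Sum = 9 = 1001
1s count = 2

even parity (2 ones in 1001)


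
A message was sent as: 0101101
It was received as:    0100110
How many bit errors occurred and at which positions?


XOR: 0001011

3 error(s) at position(s): 3, 5, 6


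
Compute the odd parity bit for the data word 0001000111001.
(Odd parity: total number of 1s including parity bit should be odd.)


Number of 1s in data: 5
Parity bit: 0

0


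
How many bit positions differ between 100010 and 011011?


XOR: 111001
Count of 1s: 4

4


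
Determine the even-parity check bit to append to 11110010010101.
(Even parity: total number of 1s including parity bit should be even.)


Number of 1s in data: 8
Parity bit: 0

0


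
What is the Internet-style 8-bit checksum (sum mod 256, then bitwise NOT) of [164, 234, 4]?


Sum = 402 mod 256 = 146
Complement = 109

109


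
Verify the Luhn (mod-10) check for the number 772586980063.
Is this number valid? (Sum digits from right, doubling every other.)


Luhn sum = 57
57 mod 10 = 7

Invalid (Luhn sum mod 10 = 7)


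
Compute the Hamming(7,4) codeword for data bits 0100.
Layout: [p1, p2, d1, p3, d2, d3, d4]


Parity bits: p1=1, p2=0, p3=1

1001100


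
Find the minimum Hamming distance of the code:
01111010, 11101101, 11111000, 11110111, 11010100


Comparing all pairs, minimum distance: 2
Can detect 1 errors, correct 0 errors

2


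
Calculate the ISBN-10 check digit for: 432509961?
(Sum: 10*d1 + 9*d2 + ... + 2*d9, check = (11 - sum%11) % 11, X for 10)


Weighted sum: 219
219 mod 11 = 10

Check digit: 1


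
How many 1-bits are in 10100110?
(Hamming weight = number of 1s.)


Counting 1s in 10100110

4


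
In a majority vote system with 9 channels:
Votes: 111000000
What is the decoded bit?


Ones: 3 out of 9
Threshold: 5

0 (3/9 voted 1)


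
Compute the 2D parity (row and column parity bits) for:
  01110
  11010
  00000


Row parities: 110
Column parities: 10100

Row P: 110, Col P: 10100, Corner: 0


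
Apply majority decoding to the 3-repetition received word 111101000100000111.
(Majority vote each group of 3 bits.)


Groups: 111, 101, 000, 100, 000, 111
Majority votes: 110001

110001


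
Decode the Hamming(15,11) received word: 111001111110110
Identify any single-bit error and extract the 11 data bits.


Syndrome = 2: error at position 2

Data: 10111110110 (corrected bit 2)


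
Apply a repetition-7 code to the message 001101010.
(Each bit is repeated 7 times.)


Each bit -> 7 copies

000000000000001111111111111100000001111111000000011111110000000


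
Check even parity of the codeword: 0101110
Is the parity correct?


Number of 1s: 4

Yes, parity is correct (4 ones)


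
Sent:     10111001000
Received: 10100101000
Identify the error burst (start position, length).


XOR: 00011100000

Burst at position 3, length 3


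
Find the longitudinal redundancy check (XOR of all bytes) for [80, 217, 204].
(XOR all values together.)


XOR chain: 80 ^ 217 ^ 204 = 69

69


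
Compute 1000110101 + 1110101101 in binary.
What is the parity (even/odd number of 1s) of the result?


1000110101 = 565
1110101101 = 941
Sum = 1506 = 10111100010
1s count = 6

even parity (6 ones in 10111100010)


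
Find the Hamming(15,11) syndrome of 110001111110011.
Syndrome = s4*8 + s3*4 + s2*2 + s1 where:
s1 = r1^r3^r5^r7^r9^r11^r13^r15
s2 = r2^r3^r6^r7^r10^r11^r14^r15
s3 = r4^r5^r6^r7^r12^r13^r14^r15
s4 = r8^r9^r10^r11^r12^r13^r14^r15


s1=1, s2=1, s3=0, s4=0

Syndrome = 3 (error at position 3)


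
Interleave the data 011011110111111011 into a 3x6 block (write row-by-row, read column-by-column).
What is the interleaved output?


Matrix:
  011011
  110111
  111011
Read columns: 011111101010111111

011111101010111111


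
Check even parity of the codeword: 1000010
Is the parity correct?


Number of 1s: 2

Yes, parity is correct (2 ones)


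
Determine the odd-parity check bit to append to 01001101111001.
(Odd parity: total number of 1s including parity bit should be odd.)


Number of 1s in data: 8
Parity bit: 1

1


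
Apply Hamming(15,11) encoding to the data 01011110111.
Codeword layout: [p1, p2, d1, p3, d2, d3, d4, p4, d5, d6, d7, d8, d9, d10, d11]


Parity bits: p1=0, p2=1, p3=1, p4=0

010110101110111


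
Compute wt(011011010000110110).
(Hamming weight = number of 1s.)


Counting 1s in 011011010000110110

9


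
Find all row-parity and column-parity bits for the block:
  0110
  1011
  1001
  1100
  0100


Row parities: 01001
Column parities: 1100

Row P: 01001, Col P: 1100, Corner: 0


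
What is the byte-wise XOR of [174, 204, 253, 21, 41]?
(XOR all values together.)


XOR chain: 174 ^ 204 ^ 253 ^ 21 ^ 41 = 163

163


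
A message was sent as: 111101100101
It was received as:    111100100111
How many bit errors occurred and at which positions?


XOR: 000001000010

2 error(s) at position(s): 5, 10


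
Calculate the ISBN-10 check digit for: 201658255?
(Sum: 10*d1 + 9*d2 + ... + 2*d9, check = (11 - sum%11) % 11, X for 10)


Weighted sum: 173
173 mod 11 = 8

Check digit: 3


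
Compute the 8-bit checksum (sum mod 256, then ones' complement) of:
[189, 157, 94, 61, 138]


Sum = 639 mod 256 = 127
Complement = 128

128


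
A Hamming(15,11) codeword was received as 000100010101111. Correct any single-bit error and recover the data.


Syndrome = 6: error at position 6

Data: 00100101111 (corrected bit 6)


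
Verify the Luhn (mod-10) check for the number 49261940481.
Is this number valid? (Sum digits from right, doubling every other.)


Luhn sum = 44
44 mod 10 = 4

Invalid (Luhn sum mod 10 = 4)


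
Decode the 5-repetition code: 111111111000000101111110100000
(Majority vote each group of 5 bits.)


Groups: 11111, 11110, 00000, 10111, 11101, 00000
Majority votes: 110110

110110


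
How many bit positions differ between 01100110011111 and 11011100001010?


XOR: 10111010010101
Count of 1s: 8

8


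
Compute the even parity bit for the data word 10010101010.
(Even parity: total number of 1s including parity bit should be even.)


Number of 1s in data: 5
Parity bit: 1

1


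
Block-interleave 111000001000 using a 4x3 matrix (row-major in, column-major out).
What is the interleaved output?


Matrix:
  111
  000
  001
  000
Read columns: 100010001010

100010001010


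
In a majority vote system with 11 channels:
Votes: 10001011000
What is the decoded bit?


Ones: 4 out of 11
Threshold: 6

0 (4/11 voted 1)


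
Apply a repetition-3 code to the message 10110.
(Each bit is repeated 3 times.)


Each bit -> 3 copies

111000111111000


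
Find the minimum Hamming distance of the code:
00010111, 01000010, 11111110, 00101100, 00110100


Comparing all pairs, minimum distance: 2
Can detect 1 errors, correct 0 errors

2


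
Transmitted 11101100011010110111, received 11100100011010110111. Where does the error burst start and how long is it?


XOR: 00001000000000000000

Burst at position 4, length 1


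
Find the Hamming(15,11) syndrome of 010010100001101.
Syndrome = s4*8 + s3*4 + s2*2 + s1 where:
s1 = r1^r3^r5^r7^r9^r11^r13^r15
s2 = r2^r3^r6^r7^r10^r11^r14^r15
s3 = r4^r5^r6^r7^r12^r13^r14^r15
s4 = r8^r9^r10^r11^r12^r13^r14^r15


s1=0, s2=1, s3=1, s4=1

Syndrome = 14 (error at position 14)


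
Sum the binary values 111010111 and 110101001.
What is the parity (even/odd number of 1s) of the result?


111010111 = 471
110101001 = 425
Sum = 896 = 1110000000
1s count = 3

odd parity (3 ones in 1110000000)


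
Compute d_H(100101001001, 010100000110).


XOR: 110001001111
Count of 1s: 7

7


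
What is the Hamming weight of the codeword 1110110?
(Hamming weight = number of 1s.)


Counting 1s in 1110110

5


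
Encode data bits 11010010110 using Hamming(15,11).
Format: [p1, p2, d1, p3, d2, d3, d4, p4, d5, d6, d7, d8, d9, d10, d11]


Parity bits: p1=1, p2=0, p3=0, p4=1

101010110010110


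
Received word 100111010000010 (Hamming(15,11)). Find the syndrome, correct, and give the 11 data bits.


Syndrome = 0: no error detected

Data: 01100000010 (no errors)


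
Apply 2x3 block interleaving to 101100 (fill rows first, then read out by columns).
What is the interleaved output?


Matrix:
  101
  100
Read columns: 110010

110010


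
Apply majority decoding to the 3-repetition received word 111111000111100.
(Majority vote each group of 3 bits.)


Groups: 111, 111, 000, 111, 100
Majority votes: 11010

11010


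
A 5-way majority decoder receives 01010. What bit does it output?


Ones: 2 out of 5
Threshold: 3

0 (2/5 voted 1)


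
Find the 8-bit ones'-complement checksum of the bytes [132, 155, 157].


Sum = 444 mod 256 = 188
Complement = 67

67


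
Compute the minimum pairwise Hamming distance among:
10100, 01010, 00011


Comparing all pairs, minimum distance: 2
Can detect 1 errors, correct 0 errors

2


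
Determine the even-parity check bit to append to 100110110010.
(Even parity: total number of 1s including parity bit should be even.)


Number of 1s in data: 6
Parity bit: 0

0


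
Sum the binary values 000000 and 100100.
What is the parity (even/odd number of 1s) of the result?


000000 = 0
100100 = 36
Sum = 36 = 100100
1s count = 2

even parity (2 ones in 100100)


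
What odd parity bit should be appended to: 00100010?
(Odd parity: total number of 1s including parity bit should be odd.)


Number of 1s in data: 2
Parity bit: 1

1


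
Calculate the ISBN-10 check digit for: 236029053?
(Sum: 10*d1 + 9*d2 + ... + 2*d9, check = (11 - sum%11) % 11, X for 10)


Weighted sum: 173
173 mod 11 = 8

Check digit: 3


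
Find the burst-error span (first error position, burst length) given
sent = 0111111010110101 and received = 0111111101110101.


XOR: 0000000111000000

Burst at position 7, length 3


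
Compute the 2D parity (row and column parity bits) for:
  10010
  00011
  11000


Row parities: 000
Column parities: 01001

Row P: 000, Col P: 01001, Corner: 0


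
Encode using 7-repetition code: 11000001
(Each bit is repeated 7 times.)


Each bit -> 7 copies

11111111111111000000000000000000000000000000000001111111


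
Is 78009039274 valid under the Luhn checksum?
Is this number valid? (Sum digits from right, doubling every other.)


Luhn sum = 46
46 mod 10 = 6

Invalid (Luhn sum mod 10 = 6)


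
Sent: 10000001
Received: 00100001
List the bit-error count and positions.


XOR: 10100000

2 error(s) at position(s): 0, 2


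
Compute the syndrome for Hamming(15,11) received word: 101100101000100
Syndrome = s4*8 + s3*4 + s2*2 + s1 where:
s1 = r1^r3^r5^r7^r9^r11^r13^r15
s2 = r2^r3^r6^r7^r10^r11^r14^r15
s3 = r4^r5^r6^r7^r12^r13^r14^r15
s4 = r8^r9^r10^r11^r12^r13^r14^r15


s1=1, s2=0, s3=1, s4=0

Syndrome = 5 (error at position 5)


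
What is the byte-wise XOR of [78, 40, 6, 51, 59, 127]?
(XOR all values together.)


XOR chain: 78 ^ 40 ^ 6 ^ 51 ^ 59 ^ 127 = 23

23


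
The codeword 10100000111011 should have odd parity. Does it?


Number of 1s: 7

Yes, parity is correct (7 ones)


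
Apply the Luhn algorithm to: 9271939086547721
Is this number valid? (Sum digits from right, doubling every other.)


Luhn sum = 73
73 mod 10 = 3

Invalid (Luhn sum mod 10 = 3)


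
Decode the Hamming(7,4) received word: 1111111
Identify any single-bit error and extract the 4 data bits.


Syndrome = 0: no error detected

Data: 1111 (no errors)


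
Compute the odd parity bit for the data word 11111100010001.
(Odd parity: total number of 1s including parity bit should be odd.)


Number of 1s in data: 8
Parity bit: 1

1


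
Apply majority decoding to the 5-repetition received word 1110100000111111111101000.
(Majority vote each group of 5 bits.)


Groups: 11101, 00000, 11111, 11111, 01000
Majority votes: 10110

10110


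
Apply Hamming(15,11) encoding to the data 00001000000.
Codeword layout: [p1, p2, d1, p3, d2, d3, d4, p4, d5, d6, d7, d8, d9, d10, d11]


Parity bits: p1=1, p2=0, p3=0, p4=1

100000011000000


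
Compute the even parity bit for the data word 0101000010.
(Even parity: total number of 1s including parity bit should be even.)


Number of 1s in data: 3
Parity bit: 1

1


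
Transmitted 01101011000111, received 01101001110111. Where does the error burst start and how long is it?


XOR: 00000010110000

Burst at position 6, length 4


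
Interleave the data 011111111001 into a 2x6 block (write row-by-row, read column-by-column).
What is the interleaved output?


Matrix:
  011111
  111001
Read columns: 011111101011

011111101011


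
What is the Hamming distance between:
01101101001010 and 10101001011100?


XOR: 11000100010110
Count of 1s: 6

6


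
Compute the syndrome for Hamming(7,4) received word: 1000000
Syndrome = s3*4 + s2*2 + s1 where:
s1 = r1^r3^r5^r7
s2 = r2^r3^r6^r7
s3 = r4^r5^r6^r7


s1=1, s2=0, s3=0

Syndrome = 1 (error at position 1)


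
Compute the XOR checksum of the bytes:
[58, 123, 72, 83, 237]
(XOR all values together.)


XOR chain: 58 ^ 123 ^ 72 ^ 83 ^ 237 = 183

183


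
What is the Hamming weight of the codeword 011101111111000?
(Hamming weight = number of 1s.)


Counting 1s in 011101111111000

10


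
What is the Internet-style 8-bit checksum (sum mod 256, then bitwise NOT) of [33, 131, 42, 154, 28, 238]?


Sum = 626 mod 256 = 114
Complement = 141

141


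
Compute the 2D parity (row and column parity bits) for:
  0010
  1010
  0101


Row parities: 100
Column parities: 1101

Row P: 100, Col P: 1101, Corner: 1


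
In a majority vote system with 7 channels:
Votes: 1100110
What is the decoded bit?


Ones: 4 out of 7
Threshold: 4

1 (4/7 voted 1)


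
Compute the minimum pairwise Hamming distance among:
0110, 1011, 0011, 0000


Comparing all pairs, minimum distance: 1
Can detect 0 errors, correct 0 errors

1


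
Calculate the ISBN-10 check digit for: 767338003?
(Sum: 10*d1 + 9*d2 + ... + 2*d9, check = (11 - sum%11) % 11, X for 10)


Weighted sum: 265
265 mod 11 = 1

Check digit: X


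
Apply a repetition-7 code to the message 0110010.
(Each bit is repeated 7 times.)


Each bit -> 7 copies

0000000111111111111110000000000000011111110000000


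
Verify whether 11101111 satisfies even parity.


Number of 1s: 7

No, parity error (7 ones)


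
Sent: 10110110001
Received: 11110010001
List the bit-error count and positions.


XOR: 01000100000

2 error(s) at position(s): 1, 5


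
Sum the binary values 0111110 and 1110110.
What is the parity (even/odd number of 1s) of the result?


0111110 = 62
1110110 = 118
Sum = 180 = 10110100
1s count = 4

even parity (4 ones in 10110100)


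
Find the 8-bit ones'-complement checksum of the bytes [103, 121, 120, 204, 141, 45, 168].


Sum = 902 mod 256 = 134
Complement = 121

121


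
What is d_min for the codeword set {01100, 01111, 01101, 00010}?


Comparing all pairs, minimum distance: 1
Can detect 0 errors, correct 0 errors

1


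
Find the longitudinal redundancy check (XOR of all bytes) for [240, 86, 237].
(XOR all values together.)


XOR chain: 240 ^ 86 ^ 237 = 75

75


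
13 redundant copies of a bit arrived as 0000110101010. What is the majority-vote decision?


Ones: 5 out of 13
Threshold: 7

0 (5/13 voted 1)


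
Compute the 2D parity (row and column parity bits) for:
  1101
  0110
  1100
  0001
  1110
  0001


Row parities: 100111
Column parities: 1001

Row P: 100111, Col P: 1001, Corner: 0


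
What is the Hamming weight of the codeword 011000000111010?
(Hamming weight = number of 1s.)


Counting 1s in 011000000111010

6


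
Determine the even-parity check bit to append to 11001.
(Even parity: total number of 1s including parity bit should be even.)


Number of 1s in data: 3
Parity bit: 1

1


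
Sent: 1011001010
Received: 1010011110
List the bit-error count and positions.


XOR: 0001010100

3 error(s) at position(s): 3, 5, 7


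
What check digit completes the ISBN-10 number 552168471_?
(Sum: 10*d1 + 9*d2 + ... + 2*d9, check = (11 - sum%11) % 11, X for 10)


Weighted sum: 233
233 mod 11 = 2

Check digit: 9


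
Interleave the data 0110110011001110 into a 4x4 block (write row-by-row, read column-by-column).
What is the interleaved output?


Matrix:
  0110
  1100
  1100
  1110
Read columns: 0111111110010000

0111111110010000


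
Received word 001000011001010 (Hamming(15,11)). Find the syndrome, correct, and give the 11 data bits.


Syndrome = 0: no error detected

Data: 10001001010 (no errors)


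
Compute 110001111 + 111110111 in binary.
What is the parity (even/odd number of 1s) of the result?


110001111 = 399
111110111 = 503
Sum = 902 = 1110000110
1s count = 5

odd parity (5 ones in 1110000110)


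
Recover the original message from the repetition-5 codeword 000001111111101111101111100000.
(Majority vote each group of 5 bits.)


Groups: 00000, 11111, 11101, 11110, 11111, 00000
Majority votes: 011110

011110


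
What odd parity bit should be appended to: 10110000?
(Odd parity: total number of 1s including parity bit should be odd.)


Number of 1s in data: 3
Parity bit: 0

0


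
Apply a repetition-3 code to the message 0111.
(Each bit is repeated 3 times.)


Each bit -> 3 copies

000111111111


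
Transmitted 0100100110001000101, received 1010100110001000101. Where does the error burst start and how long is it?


XOR: 1110000000000000000

Burst at position 0, length 3


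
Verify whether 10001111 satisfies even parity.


Number of 1s: 5

No, parity error (5 ones)


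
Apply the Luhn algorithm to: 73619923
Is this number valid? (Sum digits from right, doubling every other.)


Luhn sum = 37
37 mod 10 = 7

Invalid (Luhn sum mod 10 = 7)


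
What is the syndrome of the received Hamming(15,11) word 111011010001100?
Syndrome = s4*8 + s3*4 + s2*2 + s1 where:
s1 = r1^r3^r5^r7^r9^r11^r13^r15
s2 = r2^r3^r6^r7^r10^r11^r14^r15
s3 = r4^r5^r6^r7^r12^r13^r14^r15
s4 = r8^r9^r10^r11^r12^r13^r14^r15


s1=0, s2=1, s3=0, s4=1

Syndrome = 10 (error at position 10)


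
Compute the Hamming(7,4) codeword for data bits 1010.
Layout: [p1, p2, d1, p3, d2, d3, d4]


Parity bits: p1=1, p2=0, p3=1

1011010


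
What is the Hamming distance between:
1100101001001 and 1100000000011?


XOR: 0000101001010
Count of 1s: 4

4


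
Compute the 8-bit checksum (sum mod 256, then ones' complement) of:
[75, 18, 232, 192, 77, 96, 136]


Sum = 826 mod 256 = 58
Complement = 197

197


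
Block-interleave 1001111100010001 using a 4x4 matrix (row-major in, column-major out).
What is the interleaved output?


Matrix:
  1001
  1111
  0001
  0001
Read columns: 1100010001001111

1100010001001111


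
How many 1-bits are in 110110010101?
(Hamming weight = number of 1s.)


Counting 1s in 110110010101

7


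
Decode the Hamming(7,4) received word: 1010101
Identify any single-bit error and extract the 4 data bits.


Syndrome = 0: no error detected

Data: 1101 (no errors)


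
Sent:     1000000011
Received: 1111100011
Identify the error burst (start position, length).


XOR: 0111100000

Burst at position 1, length 4


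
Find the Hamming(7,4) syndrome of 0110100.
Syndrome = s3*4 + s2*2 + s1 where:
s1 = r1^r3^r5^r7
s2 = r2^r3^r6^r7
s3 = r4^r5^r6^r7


s1=0, s2=0, s3=1

Syndrome = 4 (error at position 4)


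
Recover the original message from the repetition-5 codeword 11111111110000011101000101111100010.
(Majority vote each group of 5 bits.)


Groups: 11111, 11111, 00000, 11101, 00010, 11111, 00010
Majority votes: 1101010

1101010


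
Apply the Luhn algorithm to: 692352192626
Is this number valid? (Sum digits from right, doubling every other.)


Luhn sum = 53
53 mod 10 = 3

Invalid (Luhn sum mod 10 = 3)


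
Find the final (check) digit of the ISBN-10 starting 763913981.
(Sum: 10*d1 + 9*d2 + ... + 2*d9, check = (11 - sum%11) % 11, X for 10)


Weighted sum: 294
294 mod 11 = 8

Check digit: 3


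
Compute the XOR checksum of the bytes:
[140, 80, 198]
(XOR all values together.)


XOR chain: 140 ^ 80 ^ 198 = 26

26


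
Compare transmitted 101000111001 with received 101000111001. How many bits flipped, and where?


XOR: 000000000000

0 errors (received matches sent)


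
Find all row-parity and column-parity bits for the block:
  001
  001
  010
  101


Row parities: 1110
Column parities: 111

Row P: 1110, Col P: 111, Corner: 1


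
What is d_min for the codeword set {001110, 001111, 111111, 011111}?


Comparing all pairs, minimum distance: 1
Can detect 0 errors, correct 0 errors

1


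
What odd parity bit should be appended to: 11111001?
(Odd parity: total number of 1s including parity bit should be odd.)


Number of 1s in data: 6
Parity bit: 1

1


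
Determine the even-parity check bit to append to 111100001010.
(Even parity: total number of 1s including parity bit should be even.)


Number of 1s in data: 6
Parity bit: 0

0


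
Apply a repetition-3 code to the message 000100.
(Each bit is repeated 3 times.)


Each bit -> 3 copies

000000000111000000


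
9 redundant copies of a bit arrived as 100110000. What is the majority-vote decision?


Ones: 3 out of 9
Threshold: 5

0 (3/9 voted 1)


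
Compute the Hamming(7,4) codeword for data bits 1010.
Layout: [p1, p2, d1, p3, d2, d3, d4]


Parity bits: p1=1, p2=0, p3=1

1011010


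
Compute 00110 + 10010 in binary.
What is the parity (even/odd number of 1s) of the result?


00110 = 6
10010 = 18
Sum = 24 = 11000
1s count = 2

even parity (2 ones in 11000)


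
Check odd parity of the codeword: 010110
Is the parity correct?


Number of 1s: 3

Yes, parity is correct (3 ones)


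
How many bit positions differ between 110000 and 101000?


XOR: 011000
Count of 1s: 2

2


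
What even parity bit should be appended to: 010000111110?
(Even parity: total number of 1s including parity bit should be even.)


Number of 1s in data: 6
Parity bit: 0

0


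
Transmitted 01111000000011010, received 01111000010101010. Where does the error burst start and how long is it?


XOR: 00000000010110000

Burst at position 9, length 4


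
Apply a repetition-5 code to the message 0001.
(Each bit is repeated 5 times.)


Each bit -> 5 copies

00000000000000011111


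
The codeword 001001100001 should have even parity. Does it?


Number of 1s: 4

Yes, parity is correct (4 ones)


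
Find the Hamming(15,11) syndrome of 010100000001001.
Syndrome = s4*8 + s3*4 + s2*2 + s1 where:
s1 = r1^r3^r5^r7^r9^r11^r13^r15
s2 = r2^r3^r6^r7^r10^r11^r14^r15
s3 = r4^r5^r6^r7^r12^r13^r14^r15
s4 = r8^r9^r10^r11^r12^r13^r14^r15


s1=1, s2=0, s3=1, s4=0

Syndrome = 5 (error at position 5)


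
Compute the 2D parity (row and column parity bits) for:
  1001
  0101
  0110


Row parities: 000
Column parities: 1010

Row P: 000, Col P: 1010, Corner: 0


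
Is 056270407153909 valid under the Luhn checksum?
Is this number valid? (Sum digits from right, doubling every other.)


Luhn sum = 60
60 mod 10 = 0

Valid (Luhn sum mod 10 = 0)


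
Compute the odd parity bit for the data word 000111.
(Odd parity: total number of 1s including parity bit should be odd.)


Number of 1s in data: 3
Parity bit: 0

0


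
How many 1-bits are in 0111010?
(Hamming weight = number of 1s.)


Counting 1s in 0111010

4


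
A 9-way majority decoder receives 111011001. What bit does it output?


Ones: 6 out of 9
Threshold: 5

1 (6/9 voted 1)


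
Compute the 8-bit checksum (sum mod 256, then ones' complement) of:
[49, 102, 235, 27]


Sum = 413 mod 256 = 157
Complement = 98

98


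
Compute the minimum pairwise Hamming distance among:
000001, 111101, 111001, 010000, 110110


Comparing all pairs, minimum distance: 1
Can detect 0 errors, correct 0 errors

1


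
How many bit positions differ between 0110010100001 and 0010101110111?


XOR: 0100111010110
Count of 1s: 7

7


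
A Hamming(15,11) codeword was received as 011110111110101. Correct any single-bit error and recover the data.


Syndrome = 5: error at position 5

Data: 10011110101 (corrected bit 5)


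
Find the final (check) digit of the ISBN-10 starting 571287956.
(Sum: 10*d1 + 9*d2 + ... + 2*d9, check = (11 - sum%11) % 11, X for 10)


Weighted sum: 281
281 mod 11 = 6

Check digit: 5


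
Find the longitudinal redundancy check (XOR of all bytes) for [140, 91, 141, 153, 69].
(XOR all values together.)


XOR chain: 140 ^ 91 ^ 141 ^ 153 ^ 69 = 134

134


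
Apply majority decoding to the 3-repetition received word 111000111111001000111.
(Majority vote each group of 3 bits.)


Groups: 111, 000, 111, 111, 001, 000, 111
Majority votes: 1011001

1011001


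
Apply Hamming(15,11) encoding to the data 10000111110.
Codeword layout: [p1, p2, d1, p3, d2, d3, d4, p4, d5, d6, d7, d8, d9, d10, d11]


Parity bits: p1=1, p2=0, p3=1, p4=1

101100010111110


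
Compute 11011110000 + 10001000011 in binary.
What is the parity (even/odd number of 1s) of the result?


11011110000 = 1776
10001000011 = 1091
Sum = 2867 = 101100110011
1s count = 7

odd parity (7 ones in 101100110011)


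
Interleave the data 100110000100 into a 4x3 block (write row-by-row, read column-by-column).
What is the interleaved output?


Matrix:
  100
  110
  000
  100
Read columns: 110101000000

110101000000


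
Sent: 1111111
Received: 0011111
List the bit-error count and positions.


XOR: 1100000

2 error(s) at position(s): 0, 1


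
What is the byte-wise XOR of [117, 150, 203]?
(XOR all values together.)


XOR chain: 117 ^ 150 ^ 203 = 40

40


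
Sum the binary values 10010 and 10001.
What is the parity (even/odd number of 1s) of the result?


10010 = 18
10001 = 17
Sum = 35 = 100011
1s count = 3

odd parity (3 ones in 100011)


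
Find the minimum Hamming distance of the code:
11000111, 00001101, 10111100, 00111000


Comparing all pairs, minimum distance: 2
Can detect 1 errors, correct 0 errors

2


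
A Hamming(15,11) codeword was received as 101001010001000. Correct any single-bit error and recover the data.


Syndrome = 0: no error detected

Data: 10100001000 (no errors)


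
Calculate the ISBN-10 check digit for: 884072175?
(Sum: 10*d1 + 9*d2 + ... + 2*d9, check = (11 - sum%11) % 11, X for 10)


Weighted sum: 271
271 mod 11 = 7

Check digit: 4


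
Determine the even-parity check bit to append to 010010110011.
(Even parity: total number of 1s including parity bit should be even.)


Number of 1s in data: 6
Parity bit: 0

0


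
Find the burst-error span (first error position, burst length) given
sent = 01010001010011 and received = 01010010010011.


XOR: 00000011000000

Burst at position 6, length 2


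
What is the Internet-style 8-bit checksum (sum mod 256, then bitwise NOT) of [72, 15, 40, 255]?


Sum = 382 mod 256 = 126
Complement = 129

129


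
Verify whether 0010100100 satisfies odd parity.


Number of 1s: 3

Yes, parity is correct (3 ones)


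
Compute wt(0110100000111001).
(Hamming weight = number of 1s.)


Counting 1s in 0110100000111001

7


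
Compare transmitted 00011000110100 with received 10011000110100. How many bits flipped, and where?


XOR: 10000000000000

1 error(s) at position(s): 0


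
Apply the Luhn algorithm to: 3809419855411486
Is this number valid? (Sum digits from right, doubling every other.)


Luhn sum = 83
83 mod 10 = 3

Invalid (Luhn sum mod 10 = 3)


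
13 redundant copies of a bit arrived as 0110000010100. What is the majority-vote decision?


Ones: 4 out of 13
Threshold: 7

0 (4/13 voted 1)


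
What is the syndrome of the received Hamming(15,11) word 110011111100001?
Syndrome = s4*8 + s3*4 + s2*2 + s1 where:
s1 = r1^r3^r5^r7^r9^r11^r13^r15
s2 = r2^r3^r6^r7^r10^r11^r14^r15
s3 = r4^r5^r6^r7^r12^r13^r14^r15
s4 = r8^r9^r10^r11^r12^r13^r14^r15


s1=1, s2=1, s3=0, s4=0

Syndrome = 3 (error at position 3)


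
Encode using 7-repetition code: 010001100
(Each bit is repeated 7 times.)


Each bit -> 7 copies

000000011111110000000000000000000001111111111111100000000000000


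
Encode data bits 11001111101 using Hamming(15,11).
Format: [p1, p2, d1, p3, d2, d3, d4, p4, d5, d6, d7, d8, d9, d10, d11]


Parity bits: p1=0, p2=0, p3=0, p4=0

001010001111101


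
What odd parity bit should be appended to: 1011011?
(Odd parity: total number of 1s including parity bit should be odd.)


Number of 1s in data: 5
Parity bit: 0

0


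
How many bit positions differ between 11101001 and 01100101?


XOR: 10001100
Count of 1s: 3

3


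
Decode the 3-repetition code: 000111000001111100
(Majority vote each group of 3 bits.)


Groups: 000, 111, 000, 001, 111, 100
Majority votes: 010010

010010


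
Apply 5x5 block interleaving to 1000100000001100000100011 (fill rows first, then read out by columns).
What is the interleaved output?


Matrix:
  10001
  00000
  00110
  00001
  00011
Read columns: 1000000000001000010110011

1000000000001000010110011


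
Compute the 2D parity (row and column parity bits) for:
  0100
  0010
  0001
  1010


Row parities: 1110
Column parities: 1101

Row P: 1110, Col P: 1101, Corner: 1


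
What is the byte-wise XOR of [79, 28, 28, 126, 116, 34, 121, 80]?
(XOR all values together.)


XOR chain: 79 ^ 28 ^ 28 ^ 126 ^ 116 ^ 34 ^ 121 ^ 80 = 78

78


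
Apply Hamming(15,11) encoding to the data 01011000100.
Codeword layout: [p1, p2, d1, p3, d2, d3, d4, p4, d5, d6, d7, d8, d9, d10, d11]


Parity bits: p1=0, p2=1, p3=1, p4=0

010110101000100


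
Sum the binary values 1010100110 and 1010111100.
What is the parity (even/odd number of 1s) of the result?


1010100110 = 678
1010111100 = 700
Sum = 1378 = 10101100010
1s count = 5

odd parity (5 ones in 10101100010)


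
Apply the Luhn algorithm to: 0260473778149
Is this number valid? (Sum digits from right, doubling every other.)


Luhn sum = 59
59 mod 10 = 9

Invalid (Luhn sum mod 10 = 9)


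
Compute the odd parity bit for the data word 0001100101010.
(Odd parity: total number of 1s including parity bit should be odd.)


Number of 1s in data: 5
Parity bit: 0

0


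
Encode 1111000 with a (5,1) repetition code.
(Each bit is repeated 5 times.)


Each bit -> 5 copies

11111111111111111111000000000000000


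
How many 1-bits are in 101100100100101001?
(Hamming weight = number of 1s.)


Counting 1s in 101100100100101001

8


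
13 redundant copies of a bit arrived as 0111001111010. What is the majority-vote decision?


Ones: 8 out of 13
Threshold: 7

1 (8/13 voted 1)


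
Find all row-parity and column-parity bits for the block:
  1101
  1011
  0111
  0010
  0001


Row parities: 11111
Column parities: 0010

Row P: 11111, Col P: 0010, Corner: 1


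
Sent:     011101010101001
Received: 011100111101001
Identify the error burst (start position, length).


XOR: 000001101000000

Burst at position 5, length 4


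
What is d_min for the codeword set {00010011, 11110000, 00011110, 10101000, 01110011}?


Comparing all pairs, minimum distance: 2
Can detect 1 errors, correct 0 errors

2


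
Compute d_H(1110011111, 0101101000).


XOR: 1011110111
Count of 1s: 8

8


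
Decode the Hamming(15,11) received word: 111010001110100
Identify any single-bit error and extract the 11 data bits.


Syndrome = 0: no error detected

Data: 11001110100 (no errors)


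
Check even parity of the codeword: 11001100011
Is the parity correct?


Number of 1s: 6

Yes, parity is correct (6 ones)


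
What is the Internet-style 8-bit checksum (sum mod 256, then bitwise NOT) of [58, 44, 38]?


Sum = 140 mod 256 = 140
Complement = 115

115


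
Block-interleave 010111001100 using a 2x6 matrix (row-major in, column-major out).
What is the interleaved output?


Matrix:
  010111
  001100
Read columns: 001001111010

001001111010


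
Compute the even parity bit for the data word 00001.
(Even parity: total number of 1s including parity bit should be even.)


Number of 1s in data: 1
Parity bit: 1

1


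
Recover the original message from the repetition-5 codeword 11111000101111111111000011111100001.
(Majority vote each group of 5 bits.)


Groups: 11111, 00010, 11111, 11111, 00001, 11111, 00001
Majority votes: 1011010

1011010


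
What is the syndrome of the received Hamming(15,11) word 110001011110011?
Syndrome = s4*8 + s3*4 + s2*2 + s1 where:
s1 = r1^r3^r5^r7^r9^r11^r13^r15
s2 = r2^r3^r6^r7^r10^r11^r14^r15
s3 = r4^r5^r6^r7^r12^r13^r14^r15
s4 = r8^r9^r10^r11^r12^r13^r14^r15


s1=0, s2=0, s3=1, s4=0

Syndrome = 4 (error at position 4)


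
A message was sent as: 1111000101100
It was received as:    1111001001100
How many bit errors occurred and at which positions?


XOR: 0000001100000

2 error(s) at position(s): 6, 7


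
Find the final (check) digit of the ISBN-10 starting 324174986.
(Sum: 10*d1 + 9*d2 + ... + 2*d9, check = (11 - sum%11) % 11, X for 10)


Weighted sum: 221
221 mod 11 = 1

Check digit: X


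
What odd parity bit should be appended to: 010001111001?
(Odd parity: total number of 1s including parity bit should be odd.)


Number of 1s in data: 6
Parity bit: 1

1


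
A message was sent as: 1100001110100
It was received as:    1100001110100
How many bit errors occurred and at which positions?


XOR: 0000000000000

0 errors (received matches sent)


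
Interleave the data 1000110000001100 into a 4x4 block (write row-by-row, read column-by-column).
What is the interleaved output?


Matrix:
  1000
  1100
  0000
  1100
Read columns: 1101010100000000

1101010100000000


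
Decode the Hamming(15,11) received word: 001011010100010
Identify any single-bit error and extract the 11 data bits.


Syndrome = 12: error at position 12

Data: 11100101010 (corrected bit 12)


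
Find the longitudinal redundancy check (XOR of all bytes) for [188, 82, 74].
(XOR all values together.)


XOR chain: 188 ^ 82 ^ 74 = 164

164


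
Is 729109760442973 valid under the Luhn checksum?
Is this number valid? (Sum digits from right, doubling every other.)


Luhn sum = 74
74 mod 10 = 4

Invalid (Luhn sum mod 10 = 4)


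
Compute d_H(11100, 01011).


XOR: 10111
Count of 1s: 4

4


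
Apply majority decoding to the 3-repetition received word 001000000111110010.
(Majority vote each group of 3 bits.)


Groups: 001, 000, 000, 111, 110, 010
Majority votes: 000110

000110


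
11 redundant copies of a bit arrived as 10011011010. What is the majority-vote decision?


Ones: 6 out of 11
Threshold: 6

1 (6/11 voted 1)


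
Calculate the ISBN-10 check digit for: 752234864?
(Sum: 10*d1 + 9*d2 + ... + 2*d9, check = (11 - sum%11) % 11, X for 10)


Weighted sum: 241
241 mod 11 = 10

Check digit: 1


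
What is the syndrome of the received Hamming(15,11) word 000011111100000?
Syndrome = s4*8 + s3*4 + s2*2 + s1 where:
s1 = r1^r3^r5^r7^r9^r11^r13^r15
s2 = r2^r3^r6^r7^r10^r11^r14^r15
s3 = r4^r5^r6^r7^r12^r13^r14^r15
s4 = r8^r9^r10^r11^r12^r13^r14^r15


s1=1, s2=1, s3=1, s4=1

Syndrome = 15 (error at position 15)


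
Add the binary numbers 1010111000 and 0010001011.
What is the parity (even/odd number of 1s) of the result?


1010111000 = 696
0010001011 = 139
Sum = 835 = 1101000011
1s count = 5

odd parity (5 ones in 1101000011)


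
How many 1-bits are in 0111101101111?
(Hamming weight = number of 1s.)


Counting 1s in 0111101101111

10


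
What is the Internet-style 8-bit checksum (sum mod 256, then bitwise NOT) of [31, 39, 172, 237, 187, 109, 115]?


Sum = 890 mod 256 = 122
Complement = 133

133


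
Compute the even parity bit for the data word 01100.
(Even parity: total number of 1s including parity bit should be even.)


Number of 1s in data: 2
Parity bit: 0

0


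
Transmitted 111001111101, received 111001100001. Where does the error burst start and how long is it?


XOR: 000000011100

Burst at position 7, length 3


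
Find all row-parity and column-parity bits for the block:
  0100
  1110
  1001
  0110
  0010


Row parities: 11001
Column parities: 0111

Row P: 11001, Col P: 0111, Corner: 1


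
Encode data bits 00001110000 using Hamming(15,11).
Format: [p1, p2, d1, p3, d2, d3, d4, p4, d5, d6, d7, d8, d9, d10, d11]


Parity bits: p1=0, p2=0, p3=0, p4=1

000000011110000


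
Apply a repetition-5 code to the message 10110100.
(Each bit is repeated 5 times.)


Each bit -> 5 copies

1111100000111111111100000111110000000000


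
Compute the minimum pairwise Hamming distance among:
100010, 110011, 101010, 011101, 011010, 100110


Comparing all pairs, minimum distance: 1
Can detect 0 errors, correct 0 errors

1
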